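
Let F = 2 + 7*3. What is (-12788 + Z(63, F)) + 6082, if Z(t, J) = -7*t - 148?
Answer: -7295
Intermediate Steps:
F = 23 (F = 2 + 21 = 23)
Z(t, J) = -148 - 7*t
(-12788 + Z(63, F)) + 6082 = (-12788 + (-148 - 7*63)) + 6082 = (-12788 + (-148 - 441)) + 6082 = (-12788 - 589) + 6082 = -13377 + 6082 = -7295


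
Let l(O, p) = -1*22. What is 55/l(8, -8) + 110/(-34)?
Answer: -195/34 ≈ -5.7353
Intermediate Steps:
l(O, p) = -22
55/l(8, -8) + 110/(-34) = 55/(-22) + 110/(-34) = 55*(-1/22) + 110*(-1/34) = -5/2 - 55/17 = -195/34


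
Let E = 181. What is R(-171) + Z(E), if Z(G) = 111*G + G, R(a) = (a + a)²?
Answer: 137236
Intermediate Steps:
R(a) = 4*a² (R(a) = (2*a)² = 4*a²)
Z(G) = 112*G
R(-171) + Z(E) = 4*(-171)² + 112*181 = 4*29241 + 20272 = 116964 + 20272 = 137236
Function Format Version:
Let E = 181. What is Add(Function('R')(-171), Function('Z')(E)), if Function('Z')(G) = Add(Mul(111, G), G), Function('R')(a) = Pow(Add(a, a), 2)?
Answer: 137236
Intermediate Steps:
Function('R')(a) = Mul(4, Pow(a, 2)) (Function('R')(a) = Pow(Mul(2, a), 2) = Mul(4, Pow(a, 2)))
Function('Z')(G) = Mul(112, G)
Add(Function('R')(-171), Function('Z')(E)) = Add(Mul(4, Pow(-171, 2)), Mul(112, 181)) = Add(Mul(4, 29241), 20272) = Add(116964, 20272) = 137236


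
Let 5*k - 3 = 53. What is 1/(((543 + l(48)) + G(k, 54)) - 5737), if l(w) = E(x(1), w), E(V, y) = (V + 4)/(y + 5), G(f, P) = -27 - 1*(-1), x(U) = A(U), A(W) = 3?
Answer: -53/276653 ≈ -0.00019158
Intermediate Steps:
x(U) = 3
k = 56/5 (k = 3/5 + (1/5)*53 = 3/5 + 53/5 = 56/5 ≈ 11.200)
G(f, P) = -26 (G(f, P) = -27 + 1 = -26)
E(V, y) = (4 + V)/(5 + y)
l(w) = 7/(5 + w) (l(w) = (4 + 3)/(5 + w) = 7/(5 + w))
1/(((543 + l(48)) + G(k, 54)) - 5737) = 1/(((543 + 7/(5 + 48)) - 26) - 5737) = 1/(((543 + 7/53) - 26) - 5737) = 1/((28786/53 - 26) - 5737) = 1/(27408/53 - 5737) = 1/(-276653/53) = -53/276653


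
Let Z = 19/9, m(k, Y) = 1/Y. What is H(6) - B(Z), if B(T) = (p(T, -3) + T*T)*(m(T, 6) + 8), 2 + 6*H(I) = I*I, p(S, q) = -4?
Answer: 941/486 ≈ 1.9362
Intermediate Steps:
H(I) = -⅓ + I²/6 (H(I) = -⅓ + (I*I)/6 = -⅓ + I²/6)
Z = 19/9 (Z = 19*(⅑) = 19/9 ≈ 2.1111)
B(T) = -98/3 + 49*T²/6 (B(T) = (-4 + T*T)*(1/6 + 8) = (-4 + T²)*(⅙ + 8) = (-4 + T²)*(49/6) = -98/3 + 49*T²/6)
H(6) - B(Z) = (-⅓ + (⅙)*6²) - (-98/3 + 49*(19/9)²/6) = (-⅓ + (⅙)*36) - (-98/3 + (49/6)*(361/81)) = (-⅓ + 6) - (-98/3 + 17689/486) = 17/3 - 1*1813/486 = 17/3 - 1813/486 = 941/486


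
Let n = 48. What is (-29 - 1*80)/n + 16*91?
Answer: 69779/48 ≈ 1453.7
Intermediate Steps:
(-29 - 1*80)/n + 16*91 = (-29 - 1*80)/48 + 16*91 = (-29 - 80)*(1/48) + 1456 = -109*1/48 + 1456 = -109/48 + 1456 = 69779/48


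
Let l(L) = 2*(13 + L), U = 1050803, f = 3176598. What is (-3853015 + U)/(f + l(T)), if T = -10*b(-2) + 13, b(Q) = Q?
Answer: -1401106/1588345 ≈ -0.88212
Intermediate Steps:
T = 33 (T = -10*(-2) + 13 = 20 + 13 = 33)
l(L) = 26 + 2*L
(-3853015 + U)/(f + l(T)) = (-3853015 + 1050803)/(3176598 + (26 + 2*33)) = -2802212/(3176598 + (26 + 66)) = -2802212/(3176598 + 92) = -2802212/3176690 = -2802212*1/3176690 = -1401106/1588345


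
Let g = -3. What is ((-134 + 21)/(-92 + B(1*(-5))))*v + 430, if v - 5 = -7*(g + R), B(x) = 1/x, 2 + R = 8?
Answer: 189190/461 ≈ 410.39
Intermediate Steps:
R = 6 (R = -2 + 8 = 6)
v = -16 (v = 5 - 7*(-3 + 6) = 5 - 7*3 = 5 - 21 = -16)
((-134 + 21)/(-92 + B(1*(-5))))*v + 430 = ((-134 + 21)/(-92 + 1/(1*(-5))))*(-16) + 430 = -113/(-92 + 1/(-5))*(-16) + 430 = -113/(-92 - 1/5)*(-16) + 430 = -113/(-461/5)*(-16) + 430 = -113*(-5/461)*(-16) + 430 = (565/461)*(-16) + 430 = -9040/461 + 430 = 189190/461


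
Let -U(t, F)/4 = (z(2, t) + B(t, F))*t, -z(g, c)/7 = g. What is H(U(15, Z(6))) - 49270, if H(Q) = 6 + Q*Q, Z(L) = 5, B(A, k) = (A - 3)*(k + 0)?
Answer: 7568336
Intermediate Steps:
z(g, c) = -7*g
B(A, k) = k*(-3 + A) (B(A, k) = (-3 + A)*k = k*(-3 + A))
U(t, F) = -4*t*(-14 + F*(-3 + t)) (U(t, F) = -4*(-7*2 + F*(-3 + t))*t = -4*(-14 + F*(-3 + t))*t = -4*t*(-14 + F*(-3 + t)))
H(Q) = 6 + Q²
H(U(15, Z(6))) - 49270 = (6 + (-4*15*(-14 + 5*(-3 + 15)))²) - 49270 = (6 + (-4*15*(-14 + 5*12))²) - 49270 = (6 + (-4*15*(-14 + 60))²) - 49270 = (6 + (-4*15*46)²) - 49270 = (6 + (-2760)²) - 49270 = (6 + 7617600) - 49270 = 7617606 - 49270 = 7568336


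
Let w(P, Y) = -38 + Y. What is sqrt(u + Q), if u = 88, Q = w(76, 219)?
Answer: sqrt(269) ≈ 16.401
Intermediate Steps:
Q = 181 (Q = -38 + 219 = 181)
sqrt(u + Q) = sqrt(88 + 181) = sqrt(269)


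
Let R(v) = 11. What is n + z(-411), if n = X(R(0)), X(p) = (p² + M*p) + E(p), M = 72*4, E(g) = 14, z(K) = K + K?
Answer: 2481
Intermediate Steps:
z(K) = 2*K
M = 288
X(p) = 14 + p² + 288*p (X(p) = (p² + 288*p) + 14 = 14 + p² + 288*p)
n = 3303 (n = 14 + 11² + 288*11 = 14 + 121 + 3168 = 3303)
n + z(-411) = 3303 + 2*(-411) = 3303 - 822 = 2481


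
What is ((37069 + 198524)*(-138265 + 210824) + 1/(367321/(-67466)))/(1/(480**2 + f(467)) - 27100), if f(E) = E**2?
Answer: -2816120439755693510029/4464438497592579 ≈ -6.3079e+5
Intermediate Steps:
((37069 + 198524)*(-138265 + 210824) + 1/(367321/(-67466)))/(1/(480**2 + f(467)) - 27100) = ((37069 + 198524)*(-138265 + 210824) + 1/(367321/(-67466)))/(1/(480**2 + 467**2) - 27100) = (235593*72559 + 1/(367321*(-1/67466)))/(1/(230400 + 218089) - 27100) = (17094392487 + 1/(-367321/67466))/(1/448489 - 27100) = (17094392487 - 67466/367321)/(1/448489 - 27100) = 6279129342649861/(367321*(-12154051899/448489)) = (6279129342649861/367321)*(-448489/12154051899) = -2816120439755693510029/4464438497592579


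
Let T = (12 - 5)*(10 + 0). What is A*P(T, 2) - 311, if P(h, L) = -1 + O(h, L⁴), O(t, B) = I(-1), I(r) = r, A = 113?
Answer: -537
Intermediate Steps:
O(t, B) = -1
T = 70 (T = 7*10 = 70)
P(h, L) = -2 (P(h, L) = -1 - 1 = -2)
A*P(T, 2) - 311 = 113*(-2) - 311 = -226 - 311 = -537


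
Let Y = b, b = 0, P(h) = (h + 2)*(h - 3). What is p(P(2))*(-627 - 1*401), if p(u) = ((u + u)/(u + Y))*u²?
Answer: -32896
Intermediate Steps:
P(h) = (-3 + h)*(2 + h) (P(h) = (2 + h)*(-3 + h) = (-3 + h)*(2 + h))
Y = 0
p(u) = 2*u² (p(u) = ((u + u)/(u + 0))*u² = ((2*u)/u)*u² = 2*u²)
p(P(2))*(-627 - 1*401) = (2*(-6 + 2² - 1*2)²)*(-627 - 1*401) = (2*(-6 + 4 - 2)²)*(-627 - 401) = (2*(-4)²)*(-1028) = (2*16)*(-1028) = 32*(-1028) = -32896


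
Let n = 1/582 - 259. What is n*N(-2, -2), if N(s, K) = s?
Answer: 150737/291 ≈ 518.00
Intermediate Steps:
n = -150737/582 (n = 1/582 - 259 = -150737/582 ≈ -259.00)
n*N(-2, -2) = -150737/582*(-2) = 150737/291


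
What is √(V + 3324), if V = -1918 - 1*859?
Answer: √547 ≈ 23.388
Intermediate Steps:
V = -2777 (V = -1918 - 859 = -2777)
√(V + 3324) = √(-2777 + 3324) = √547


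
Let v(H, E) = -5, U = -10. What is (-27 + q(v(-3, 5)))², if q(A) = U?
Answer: 1369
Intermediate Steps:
q(A) = -10
(-27 + q(v(-3, 5)))² = (-27 - 10)² = (-37)² = 1369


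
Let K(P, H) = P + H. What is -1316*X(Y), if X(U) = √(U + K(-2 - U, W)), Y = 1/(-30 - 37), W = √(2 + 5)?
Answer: -1316*√(-2 + √7) ≈ -1057.5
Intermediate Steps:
W = √7 ≈ 2.6458
K(P, H) = H + P
Y = -1/67 (Y = 1/(-67) = -1/67 ≈ -0.014925)
X(U) = √(-2 + √7) (X(U) = √(U + (√7 + (-2 - U))) = √(U + (-2 + √7 - U)) = √(-2 + √7))
-1316*X(Y) = -1316*√(-2 + √7)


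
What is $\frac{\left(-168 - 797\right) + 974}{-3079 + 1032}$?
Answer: $- \frac{9}{2047} \approx -0.0043967$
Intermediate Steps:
$\frac{\left(-168 - 797\right) + 974}{-3079 + 1032} = \frac{-965 + 974}{-2047} = 9 \left(- \frac{1}{2047}\right) = - \frac{9}{2047}$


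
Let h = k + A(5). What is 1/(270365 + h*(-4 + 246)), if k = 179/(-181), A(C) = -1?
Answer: 181/48848945 ≈ 3.7053e-6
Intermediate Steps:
k = -179/181 (k = 179*(-1/181) = -179/181 ≈ -0.98895)
h = -360/181 (h = -179/181 - 1 = -360/181 ≈ -1.9890)
1/(270365 + h*(-4 + 246)) = 1/(270365 - 360*(-4 + 246)/181) = 1/(270365 - 360/181*242) = 1/(270365 - 87120/181) = 1/(48848945/181) = 181/48848945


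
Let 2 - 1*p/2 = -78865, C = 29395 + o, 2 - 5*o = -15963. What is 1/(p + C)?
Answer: 1/190322 ≈ 5.2543e-6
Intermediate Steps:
o = 3193 (o = ⅖ - ⅕*(-15963) = ⅖ + 15963/5 = 3193)
C = 32588 (C = 29395 + 3193 = 32588)
p = 157734 (p = 4 - 2*(-78865) = 4 + 157730 = 157734)
1/(p + C) = 1/(157734 + 32588) = 1/190322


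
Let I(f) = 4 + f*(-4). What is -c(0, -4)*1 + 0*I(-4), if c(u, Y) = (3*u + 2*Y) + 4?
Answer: 4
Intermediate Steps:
c(u, Y) = 4 + 2*Y + 3*u (c(u, Y) = (2*Y + 3*u) + 4 = 4 + 2*Y + 3*u)
I(f) = 4 - 4*f
-c(0, -4)*1 + 0*I(-4) = -(4 + 2*(-4) + 3*0)*1 + 0*(4 - 4*(-4)) = -(4 - 8 + 0)*1 + 0*(4 + 16) = -1*(-4)*1 + 0*20 = 4*1 + 0 = 4 + 0 = 4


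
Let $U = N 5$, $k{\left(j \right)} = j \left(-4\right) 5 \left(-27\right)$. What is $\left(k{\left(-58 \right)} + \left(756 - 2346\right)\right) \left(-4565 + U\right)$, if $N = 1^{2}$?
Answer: $150069600$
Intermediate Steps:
$k{\left(j \right)} = 540 j$ ($k{\left(j \right)} = - 4 j 5 \left(-27\right) = - 20 j \left(-27\right) = 540 j$)
$N = 1$
$U = 5$ ($U = 1 \cdot 5 = 5$)
$\left(k{\left(-58 \right)} + \left(756 - 2346\right)\right) \left(-4565 + U\right) = \left(540 \left(-58\right) + \left(756 - 2346\right)\right) \left(-4565 + 5\right) = \left(-31320 - 1590\right) \left(-4560\right) = \left(-32910\right) \left(-4560\right) = 150069600$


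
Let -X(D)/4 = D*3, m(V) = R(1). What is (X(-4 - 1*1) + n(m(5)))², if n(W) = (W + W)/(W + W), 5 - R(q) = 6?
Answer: 3721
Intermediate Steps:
R(q) = -1 (R(q) = 5 - 1*6 = 5 - 6 = -1)
m(V) = -1
n(W) = 1 (n(W) = (2*W)/((2*W)) = (2*W)*(1/(2*W)) = 1)
X(D) = -12*D (X(D) = -4*D*3 = -12*D)
(X(-4 - 1*1) + n(m(5)))² = (-12*(-4 - 1*1) + 1)² = (-12*(-4 - 1) + 1)² = (-12*(-5) + 1)² = (60 + 1)² = 61² = 3721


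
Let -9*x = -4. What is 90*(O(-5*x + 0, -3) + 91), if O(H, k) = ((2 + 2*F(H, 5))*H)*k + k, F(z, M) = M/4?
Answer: 10620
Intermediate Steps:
x = 4/9 (x = -⅑*(-4) = 4/9 ≈ 0.44444)
F(z, M) = M/4 (F(z, M) = M*(¼) = M/4)
O(H, k) = k + 9*H*k/2 (O(H, k) = ((2 + 2*((¼)*5))*H)*k + k = ((2 + 2*(5/4))*H)*k + k = ((2 + 5/2)*H)*k + k = (9*H/2)*k + k = 9*H*k/2 + k = k + 9*H*k/2)
90*(O(-5*x + 0, -3) + 91) = 90*((½)*(-3)*(2 + 9*(-5*4/9 + 0)) + 91) = 90*((½)*(-3)*(2 + 9*(-20/9 + 0)) + 91) = 90*((½)*(-3)*(2 + 9*(-20/9)) + 91) = 90*((½)*(-3)*(2 - 20) + 91) = 90*((½)*(-3)*(-18) + 91) = 90*(27 + 91) = 90*118 = 10620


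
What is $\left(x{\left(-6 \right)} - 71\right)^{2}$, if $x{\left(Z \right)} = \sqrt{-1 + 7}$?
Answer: $\left(71 - \sqrt{6}\right)^{2} \approx 4699.2$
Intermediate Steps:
$x{\left(Z \right)} = \sqrt{6}$
$\left(x{\left(-6 \right)} - 71\right)^{2} = \left(\sqrt{6} - 71\right)^{2} = \left(-71 + \sqrt{6}\right)^{2}$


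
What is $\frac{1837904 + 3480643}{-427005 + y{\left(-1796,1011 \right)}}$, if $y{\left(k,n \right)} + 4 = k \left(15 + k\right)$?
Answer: $\frac{1772849}{923889} \approx 1.9189$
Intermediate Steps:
$y{\left(k,n \right)} = -4 + k \left(15 + k\right)$
$\frac{1837904 + 3480643}{-427005 + y{\left(-1796,1011 \right)}} = \frac{1837904 + 3480643}{-427005 + \left(-4 + \left(-1796\right)^{2} + 15 \left(-1796\right)\right)} = \frac{5318547}{-427005 - -3198672} = \frac{5318547}{-427005 + 3198672} = \frac{5318547}{2771667} = 5318547 \cdot \frac{1}{2771667} = \frac{1772849}{923889}$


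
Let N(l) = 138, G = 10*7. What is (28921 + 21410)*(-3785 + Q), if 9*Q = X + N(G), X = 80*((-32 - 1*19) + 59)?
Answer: -558455999/3 ≈ -1.8615e+8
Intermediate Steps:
G = 70
X = 640 (X = 80*((-32 - 19) + 59) = 80*(-51 + 59) = 80*8 = 640)
Q = 778/9 (Q = (640 + 138)/9 = (1/9)*778 = 778/9 ≈ 86.444)
(28921 + 21410)*(-3785 + Q) = (28921 + 21410)*(-3785 + 778/9) = 50331*(-33287/9) = -558455999/3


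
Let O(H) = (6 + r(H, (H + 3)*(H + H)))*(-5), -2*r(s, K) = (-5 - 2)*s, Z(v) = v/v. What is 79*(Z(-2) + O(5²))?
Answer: -73707/2 ≈ -36854.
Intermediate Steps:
Z(v) = 1
r(s, K) = 7*s/2 (r(s, K) = -(-5 - 2)*s/2 = -(-7)*s/2 = 7*s/2)
O(H) = -30 - 35*H/2 (O(H) = (6 + 7*H/2)*(-5) = -30 - 35*H/2)
79*(Z(-2) + O(5²)) = 79*(1 + (-30 - 35/2*5²)) = 79*(1 + (-30 - 35/2*25)) = 79*(1 + (-30 - 875/2)) = 79*(1 - 935/2) = 79*(-933/2) = -73707/2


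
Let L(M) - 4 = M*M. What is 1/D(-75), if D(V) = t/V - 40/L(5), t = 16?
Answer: -2175/3464 ≈ -0.62789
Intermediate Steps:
L(M) = 4 + M² (L(M) = 4 + M*M = 4 + M²)
D(V) = -40/29 + 16/V (D(V) = 16/V - 40/(4 + 5²) = 16/V - 40/(4 + 25) = 16/V - 40/29 = -40/29 + 16/V)
1/D(-75) = 1/(-40/29 + 16/(-75)) = 1/(-40/29 + 16*(-1/75)) = 1/(-40/29 - 16/75) = 1/(-3464/2175) = -2175/3464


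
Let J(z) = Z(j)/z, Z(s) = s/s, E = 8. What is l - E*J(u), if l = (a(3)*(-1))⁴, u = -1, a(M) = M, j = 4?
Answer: 89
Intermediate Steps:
Z(s) = 1
l = 81 (l = (3*(-1))⁴ = (-3)⁴ = 81)
J(z) = 1/z
l - E*J(u) = 81 - 8/(-1) = 81 - 8*(-1) = 81 - 1*(-8) = 81 + 8 = 89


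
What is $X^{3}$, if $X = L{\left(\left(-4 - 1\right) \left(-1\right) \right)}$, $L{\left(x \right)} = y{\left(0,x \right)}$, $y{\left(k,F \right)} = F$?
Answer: $125$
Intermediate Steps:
$L{\left(x \right)} = x$
$X = 5$ ($X = \left(-4 - 1\right) \left(-1\right) = \left(-5\right) \left(-1\right) = 5$)
$X^{3} = 5^{3} = 125$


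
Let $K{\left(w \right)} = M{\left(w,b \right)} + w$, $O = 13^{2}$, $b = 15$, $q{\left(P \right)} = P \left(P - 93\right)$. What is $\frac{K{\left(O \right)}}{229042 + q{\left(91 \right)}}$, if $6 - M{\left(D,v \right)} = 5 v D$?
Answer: $- \frac{625}{11443} \approx -0.054619$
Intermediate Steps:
$q{\left(P \right)} = P \left(-93 + P\right)$
$M{\left(D,v \right)} = 6 - 5 D v$ ($M{\left(D,v \right)} = 6 - 5 v D = 6 - 5 D v$)
$O = 169$
$K{\left(w \right)} = 6 - 74 w$ ($K{\left(w \right)} = \left(6 - 5 w 15\right) + w = \left(6 - 75 w\right) + w = 6 - 74 w$)
$\frac{K{\left(O \right)}}{229042 + q{\left(91 \right)}} = \frac{6 - 12506}{229042 + 91 \left(-93 + 91\right)} = \frac{6 - 12506}{229042 + 91 \left(-2\right)} = - \frac{12500}{229042 - 182} = - \frac{12500}{228860} = \left(-12500\right) \frac{1}{228860} = - \frac{625}{11443}$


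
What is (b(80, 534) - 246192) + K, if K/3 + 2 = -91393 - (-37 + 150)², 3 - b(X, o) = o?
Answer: -559215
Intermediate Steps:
b(X, o) = 3 - o
K = -312492 (K = -6 + 3*(-91393 - (-37 + 150)²) = -6 + 3*(-91393 - 1*113²) = -6 + 3*(-91393 - 1*12769) = -6 + 3*(-91393 - 12769) = -6 + 3*(-104162) = -6 - 312486 = -312492)
(b(80, 534) - 246192) + K = ((3 - 1*534) - 246192) - 312492 = ((3 - 534) - 246192) - 312492 = (-531 - 246192) - 312492 = -246723 - 312492 = -559215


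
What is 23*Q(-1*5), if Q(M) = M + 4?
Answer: -23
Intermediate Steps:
Q(M) = 4 + M
23*Q(-1*5) = 23*(4 - 1*5) = 23*(4 - 5) = 23*(-1) = -23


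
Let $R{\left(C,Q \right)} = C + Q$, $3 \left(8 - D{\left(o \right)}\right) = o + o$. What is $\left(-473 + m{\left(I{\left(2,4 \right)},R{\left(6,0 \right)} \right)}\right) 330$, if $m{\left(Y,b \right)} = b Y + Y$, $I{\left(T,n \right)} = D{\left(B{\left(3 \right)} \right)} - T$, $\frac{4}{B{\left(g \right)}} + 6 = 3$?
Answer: $- \frac{420530}{3} \approx -1.4018 \cdot 10^{5}$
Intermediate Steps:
$B{\left(g \right)} = - \frac{4}{3}$ ($B{\left(g \right)} = \frac{4}{-6 + 3} = \frac{4}{-3} = 4 \left(- \frac{1}{3}\right) = - \frac{4}{3}$)
$D{\left(o \right)} = 8 - \frac{2 o}{3}$ ($D{\left(o \right)} = 8 - \frac{o + o}{3} = 8 - \frac{2 o}{3}$)
$I{\left(T,n \right)} = \frac{80}{9} - T$ ($I{\left(T,n \right)} = \left(8 - - \frac{8}{9}\right) - T = \left(8 + \frac{8}{9}\right) - T = \frac{80}{9} - T$)
$m{\left(Y,b \right)} = Y + Y b$ ($m{\left(Y,b \right)} = Y b + Y = Y + Y b$)
$\left(-473 + m{\left(I{\left(2,4 \right)},R{\left(6,0 \right)} \right)}\right) 330 = \left(-473 + \left(\frac{80}{9} - 2\right) \left(1 + \left(6 + 0\right)\right)\right) 330 = \left(-473 + \left(\frac{80}{9} - 2\right) \left(1 + 6\right)\right) 330 = \left(-473 + \frac{62}{9} \cdot 7\right) 330 = \left(-473 + \frac{434}{9}\right) 330 = \left(- \frac{3823}{9}\right) 330 = - \frac{420530}{3}$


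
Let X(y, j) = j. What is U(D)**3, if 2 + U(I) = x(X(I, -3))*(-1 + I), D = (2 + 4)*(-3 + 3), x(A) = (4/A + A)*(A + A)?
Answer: -21952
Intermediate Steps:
x(A) = 2*A*(A + 4/A) (x(A) = (A + 4/A)*(2*A) = 2*A*(A + 4/A))
D = 0 (D = 6*0 = 0)
U(I) = -28 + 26*I (U(I) = -2 + (8 + 2*(-3)**2)*(-1 + I) = -2 + (8 + 2*9)*(-1 + I) = -2 + (8 + 18)*(-1 + I) = -2 + 26*(-1 + I) = -2 + (-26 + 26*I) = -28 + 26*I)
U(D)**3 = (-28 + 26*0)**3 = (-28 + 0)**3 = (-28)**3 = -21952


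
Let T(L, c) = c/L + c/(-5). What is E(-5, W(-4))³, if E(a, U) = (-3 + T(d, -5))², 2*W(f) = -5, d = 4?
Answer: 4826809/4096 ≈ 1178.4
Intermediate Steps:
W(f) = -5/2 (W(f) = (½)*(-5) = -5/2)
T(L, c) = -c/5 + c/L (T(L, c) = c/L + c*(-⅕) = c/L - c/5 = -c/5 + c/L)
E(a, U) = 169/16 (E(a, U) = (-3 + (-⅕*(-5) - 5/4))² = (-3 + (1 - 5*¼))² = (-3 + (1 - 5/4))² = (-3 - ¼)² = (-13/4)² = 169/16)
E(-5, W(-4))³ = (169/16)³ = 4826809/4096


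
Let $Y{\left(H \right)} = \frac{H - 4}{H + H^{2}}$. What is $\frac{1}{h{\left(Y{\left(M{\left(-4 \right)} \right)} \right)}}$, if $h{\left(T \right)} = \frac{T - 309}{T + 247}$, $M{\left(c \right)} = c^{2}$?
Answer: $- \frac{16799}{21009} \approx -0.79961$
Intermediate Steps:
$Y{\left(H \right)} = \frac{-4 + H}{H + H^{2}}$
$h{\left(T \right)} = \frac{-309 + T}{247 + T}$
$\frac{1}{h{\left(Y{\left(M{\left(-4 \right)} \right)} \right)}} = \frac{1}{\frac{1}{247 + \frac{-4 + \left(-4\right)^{2}}{\left(-4\right)^{2} \left(1 + \left(-4\right)^{2}\right)}} \left(-309 + \frac{-4 + \left(-4\right)^{2}}{\left(-4\right)^{2} \left(1 + \left(-4\right)^{2}\right)}\right)} = \frac{1}{\frac{1}{247 + \frac{-4 + 16}{16 \left(1 + 16\right)}} \left(-309 + \frac{-4 + 16}{16 \left(1 + 16\right)}\right)} = \frac{1}{\frac{1}{247 + \frac{1}{16} \cdot \frac{1}{17} \cdot 12} \left(-309 + \frac{1}{16} \cdot \frac{1}{17} \cdot 12\right)} = \frac{1}{\frac{1}{247 + \frac{3}{68}} \left(-309 + \frac{3}{68}\right)} = \frac{1}{\frac{1}{\frac{16799}{68}} \left(- \frac{21009}{68}\right)} = \frac{1}{\frac{68}{16799} \left(- \frac{21009}{68}\right)} = \frac{1}{- \frac{21009}{16799}} = - \frac{16799}{21009}$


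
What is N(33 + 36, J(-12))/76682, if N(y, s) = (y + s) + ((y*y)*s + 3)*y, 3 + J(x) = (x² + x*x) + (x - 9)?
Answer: 43363458/38341 ≈ 1131.0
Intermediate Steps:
J(x) = -12 + x + 2*x² (J(x) = -3 + ((x² + x*x) + (x - 9)) = -3 + ((x² + x²) + (-9 + x)) = -3 + (2*x² + (-9 + x)) = -3 + (-9 + x + 2*x²) = -12 + x + 2*x²)
N(y, s) = s + y + y*(3 + s*y²) (N(y, s) = (s + y) + (y²*s + 3)*y = (s + y) + (s*y² + 3)*y = (s + y) + (3 + s*y²)*y = (s + y) + y*(3 + s*y²) = s + y + y*(3 + s*y²))
N(33 + 36, J(-12))/76682 = ((-12 - 12 + 2*(-12)²) + 4*(33 + 36) + (-12 - 12 + 2*(-12)²)*(33 + 36)³)/76682 = ((-12 - 12 + 2*144) + 4*69 + (-12 - 12 + 2*144)*69³)*(1/76682) = ((-12 - 12 + 288) + 276 + (-12 - 12 + 288)*328509)*(1/76682) = (264 + 276 + 264*328509)*(1/76682) = (264 + 276 + 86726376)*(1/76682) = 86726916*(1/76682) = 43363458/38341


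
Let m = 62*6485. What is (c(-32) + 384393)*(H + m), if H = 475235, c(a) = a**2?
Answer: 338128261185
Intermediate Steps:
m = 402070
(c(-32) + 384393)*(H + m) = ((-32)**2 + 384393)*(475235 + 402070) = (1024 + 384393)*877305 = 385417*877305 = 338128261185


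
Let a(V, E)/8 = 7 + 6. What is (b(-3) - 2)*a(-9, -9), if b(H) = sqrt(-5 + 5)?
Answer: -208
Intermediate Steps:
a(V, E) = 104 (a(V, E) = 8*(7 + 6) = 8*13 = 104)
b(H) = 0 (b(H) = sqrt(0) = 0)
(b(-3) - 2)*a(-9, -9) = (0 - 2)*104 = -2*104 = -208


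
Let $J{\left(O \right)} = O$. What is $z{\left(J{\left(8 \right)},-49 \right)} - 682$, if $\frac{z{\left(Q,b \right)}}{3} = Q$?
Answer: $-658$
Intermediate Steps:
$z{\left(Q,b \right)} = 3 Q$
$z{\left(J{\left(8 \right)},-49 \right)} - 682 = 3 \cdot 8 - 682 = 24 - 682 = -658$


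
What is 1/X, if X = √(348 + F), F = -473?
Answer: -I*√5/25 ≈ -0.089443*I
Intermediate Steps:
X = 5*I*√5 (X = √(348 - 473) = √(-125) = 5*I*√5 ≈ 11.18*I)
1/X = 1/(5*I*√5) = -I*√5/25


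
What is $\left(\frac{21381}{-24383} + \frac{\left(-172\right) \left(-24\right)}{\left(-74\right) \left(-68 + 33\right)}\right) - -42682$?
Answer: $\frac{36425644051}{853405} \approx 42683.0$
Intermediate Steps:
$\left(\frac{21381}{-24383} + \frac{\left(-172\right) \left(-24\right)}{\left(-74\right) \left(-68 + 33\right)}\right) - -42682 = \left(21381 \left(- \frac{1}{24383}\right) + \frac{4128}{\left(-74\right) \left(-35\right)}\right) + 42682 = \left(- \frac{21381}{24383} + \frac{4128}{2590}\right) + 42682 = \left(- \frac{21381}{24383} + 4128 \cdot \frac{1}{2590}\right) + 42682 = \left(- \frac{21381}{24383} + \frac{2064}{1295}\right) + 42682 = \frac{611841}{853405} + 42682 = \frac{36425644051}{853405}$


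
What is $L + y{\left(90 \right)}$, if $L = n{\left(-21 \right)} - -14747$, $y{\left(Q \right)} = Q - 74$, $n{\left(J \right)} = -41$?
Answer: $14722$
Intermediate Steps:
$y{\left(Q \right)} = -74 + Q$
$L = 14706$ ($L = -41 - -14747 = -41 + 14747 = 14706$)
$L + y{\left(90 \right)} = 14706 + \left(-74 + 90\right) = 14706 + 16 = 14722$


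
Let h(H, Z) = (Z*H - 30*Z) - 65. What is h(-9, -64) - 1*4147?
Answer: -1716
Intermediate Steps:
h(H, Z) = -65 - 30*Z + H*Z (h(H, Z) = (H*Z - 30*Z) - 65 = (-30*Z + H*Z) - 65 = -65 - 30*Z + H*Z)
h(-9, -64) - 1*4147 = (-65 - 30*(-64) - 9*(-64)) - 1*4147 = (-65 + 1920 + 576) - 4147 = 2431 - 4147 = -1716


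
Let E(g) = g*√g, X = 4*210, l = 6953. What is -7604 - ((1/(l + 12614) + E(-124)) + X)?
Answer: -165223749/19567 + 248*I*√31 ≈ -8444.0 + 1380.8*I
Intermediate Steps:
X = 840
E(g) = g^(3/2)
-7604 - ((1/(l + 12614) + E(-124)) + X) = -7604 - ((1/(6953 + 12614) + (-124)^(3/2)) + 840) = -7604 - ((1/19567 - 248*I*√31) + 840) = -7604 - (16436281/19567 - 248*I*√31) = -7604 + (-16436281/19567 + 248*I*√31) = -165223749/19567 + 248*I*√31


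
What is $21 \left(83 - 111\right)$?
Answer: $-588$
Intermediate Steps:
$21 \left(83 - 111\right) = 21 \left(-28\right) = -588$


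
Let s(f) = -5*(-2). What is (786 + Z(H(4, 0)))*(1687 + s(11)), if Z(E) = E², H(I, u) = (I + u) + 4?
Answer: 1442450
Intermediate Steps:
s(f) = 10
H(I, u) = 4 + I + u
(786 + Z(H(4, 0)))*(1687 + s(11)) = (786 + (4 + 4 + 0)²)*(1687 + 10) = (786 + 8²)*1697 = (786 + 64)*1697 = 850*1697 = 1442450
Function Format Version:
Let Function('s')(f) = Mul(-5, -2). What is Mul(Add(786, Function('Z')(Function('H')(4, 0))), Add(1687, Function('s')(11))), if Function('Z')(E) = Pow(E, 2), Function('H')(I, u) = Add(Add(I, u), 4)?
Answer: 1442450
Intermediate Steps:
Function('s')(f) = 10
Function('H')(I, u) = Add(4, I, u)
Mul(Add(786, Function('Z')(Function('H')(4, 0))), Add(1687, Function('s')(11))) = Mul(Add(786, Pow(Add(4, 4, 0), 2)), Add(1687, 10)) = Mul(Add(786, Pow(8, 2)), 1697) = Mul(Add(786, 64), 1697) = Mul(850, 1697) = 1442450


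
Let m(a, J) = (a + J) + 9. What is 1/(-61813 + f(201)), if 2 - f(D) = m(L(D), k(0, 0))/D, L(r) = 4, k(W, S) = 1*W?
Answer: -201/12424024 ≈ -1.6178e-5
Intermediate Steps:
k(W, S) = W
m(a, J) = 9 + J + a (m(a, J) = (J + a) + 9 = 9 + J + a)
f(D) = 2 - 13/D (f(D) = 2 - (9 + 0 + 4)/D = 2 - 13/D)
1/(-61813 + f(201)) = 1/(-61813 + (2 - 13/201)) = 1/(-61813 + 389/201) = 1/(-12424024/201) = -201/12424024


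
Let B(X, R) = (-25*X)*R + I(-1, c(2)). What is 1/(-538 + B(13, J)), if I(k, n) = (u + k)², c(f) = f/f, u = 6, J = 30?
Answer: -1/10263 ≈ -9.7437e-5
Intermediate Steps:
c(f) = 1
I(k, n) = (6 + k)²
B(X, R) = 25 - 25*R*X (B(X, R) = (-25*X)*R + (6 - 1)² = -25*R*X + 5² = -25*R*X + 25 = 25 - 25*R*X)
1/(-538 + B(13, J)) = 1/(-538 + (25 - 25*30*13)) = 1/(-538 + (25 - 9750)) = 1/(-538 - 9725) = 1/(-10263) = -1/10263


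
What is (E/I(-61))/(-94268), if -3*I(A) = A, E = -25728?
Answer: 19296/1437587 ≈ 0.013422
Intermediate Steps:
I(A) = -A/3
(E/I(-61))/(-94268) = -25728/((-⅓*(-61)))/(-94268) = -25728/61/3*(-1/94268) = -25728*3/61*(-1/94268) = -77184/61*(-1/94268) = 19296/1437587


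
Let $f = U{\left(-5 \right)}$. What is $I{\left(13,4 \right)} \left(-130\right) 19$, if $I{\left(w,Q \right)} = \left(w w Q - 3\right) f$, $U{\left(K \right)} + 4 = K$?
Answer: $14960790$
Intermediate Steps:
$U{\left(K \right)} = -4 + K$
$f = -9$ ($f = -4 - 5 = -9$)
$I{\left(w,Q \right)} = 27 - 9 Q w^{2}$ ($I{\left(w,Q \right)} = \left(w w Q - 3\right) \left(-9\right) = \left(w^{2} Q - 3\right) \left(-9\right) = \left(Q w^{2} - 3\right) \left(-9\right) = \left(-3 + Q w^{2}\right) \left(-9\right) = 27 - 9 Q w^{2}$)
$I{\left(13,4 \right)} \left(-130\right) 19 = \left(27 - 36 \cdot 13^{2}\right) \left(-130\right) 19 = \left(27 - 36 \cdot 169\right) \left(-130\right) 19 = \left(27 - 6084\right) \left(-130\right) 19 = \left(-6057\right) \left(-130\right) 19 = 787410 \cdot 19 = 14960790$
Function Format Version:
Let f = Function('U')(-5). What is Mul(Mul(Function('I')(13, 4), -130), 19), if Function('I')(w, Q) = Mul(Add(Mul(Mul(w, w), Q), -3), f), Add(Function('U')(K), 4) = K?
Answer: 14960790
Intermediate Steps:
Function('U')(K) = Add(-4, K)
f = -9 (f = Add(-4, -5) = -9)
Function('I')(w, Q) = Add(27, Mul(-9, Q, Pow(w, 2))) (Function('I')(w, Q) = Mul(Add(Mul(Mul(w, w), Q), -3), -9) = Mul(Add(Mul(Pow(w, 2), Q), -3), -9) = Mul(Add(Mul(Q, Pow(w, 2)), -3), -9) = Mul(Add(-3, Mul(Q, Pow(w, 2))), -9) = Add(27, Mul(-9, Q, Pow(w, 2))))
Mul(Mul(Function('I')(13, 4), -130), 19) = Mul(Mul(Add(27, Mul(-9, 4, Pow(13, 2))), -130), 19) = Mul(Mul(Add(27, Mul(-9, 4, 169)), -130), 19) = Mul(Mul(Add(27, -6084), -130), 19) = Mul(Mul(-6057, -130), 19) = Mul(787410, 19) = 14960790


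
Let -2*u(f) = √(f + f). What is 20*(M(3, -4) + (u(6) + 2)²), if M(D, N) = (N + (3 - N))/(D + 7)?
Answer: 146 - 80*√3 ≈ 7.4359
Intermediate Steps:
M(D, N) = 3/(7 + D)
u(f) = -√2*√f/2 (u(f) = -√(f + f)/2 = -√2*√f/2)
20*(M(3, -4) + (u(6) + 2)²) = 20*(3/(7 + 3) + (-√2*√6/2 + 2)²) = 20*(3/10 + (-√3 + 2)²) = 20*(3*(⅒) + (2 - √3)²) = 20*(3/10 + (2 - √3)²) = 6 + 20*(2 - √3)²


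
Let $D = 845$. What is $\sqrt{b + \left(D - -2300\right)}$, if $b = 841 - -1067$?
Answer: $\sqrt{5053} \approx 71.084$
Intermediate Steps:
$b = 1908$ ($b = 841 + 1067 = 1908$)
$\sqrt{b + \left(D - -2300\right)} = \sqrt{1908 + \left(845 - -2300\right)} = \sqrt{1908 + \left(845 + 2300\right)} = \sqrt{1908 + 3145} = \sqrt{5053}$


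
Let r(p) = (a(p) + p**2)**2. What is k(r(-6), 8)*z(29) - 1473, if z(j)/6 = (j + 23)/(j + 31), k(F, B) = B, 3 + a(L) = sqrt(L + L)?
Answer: -7157/5 ≈ -1431.4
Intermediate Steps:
a(L) = -3 + sqrt(2)*sqrt(L) (a(L) = -3 + sqrt(L + L) = -3 + sqrt(2*L) = -3 + sqrt(2)*sqrt(L))
r(p) = (-3 + p**2 + sqrt(2)*sqrt(p))**2 (r(p) = ((-3 + sqrt(2)*sqrt(p)) + p**2)**2 = (-3 + p**2 + sqrt(2)*sqrt(p))**2)
z(j) = 6*(23 + j)/(31 + j) (z(j) = 6*((j + 23)/(j + 31)) = 6*((23 + j)/(31 + j)) = 6*(23 + j)/(31 + j))
k(r(-6), 8)*z(29) - 1473 = 8*(6*(23 + 29)/(31 + 29)) - 1473 = 8*(6*52/60) - 1473 = 8*(6*(1/60)*52) - 1473 = 8*(26/5) - 1473 = 208/5 - 1473 = -7157/5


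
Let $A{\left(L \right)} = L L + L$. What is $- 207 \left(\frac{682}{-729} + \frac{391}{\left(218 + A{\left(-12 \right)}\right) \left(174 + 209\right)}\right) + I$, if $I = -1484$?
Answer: $- \frac{14017193797}{10858050} \approx -1290.9$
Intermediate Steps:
$A{\left(L \right)} = L + L^{2}$ ($A{\left(L \right)} = L^{2} + L = L + L^{2}$)
$- 207 \left(\frac{682}{-729} + \frac{391}{\left(218 + A{\left(-12 \right)}\right) \left(174 + 209\right)}\right) + I = - 207 \left(\frac{682}{-729} + \frac{391}{\left(218 - 12 \left(1 - 12\right)\right) \left(174 + 209\right)}\right) - 1484 = - 207 \left(682 \left(- \frac{1}{729}\right) + \frac{391}{\left(218 - -132\right) 383}\right) - 1484 = - 207 \left(- \frac{682}{729} + \frac{391}{\left(218 + 132\right) 383}\right) - 1484 = - 207 \left(- \frac{682}{729} + \frac{391}{350 \cdot 383}\right) - 1484 = - 207 \left(- \frac{682}{729} + \frac{391}{134050}\right) - 1484 = \left(-207\right) \left(- \frac{91137061}{97722450}\right) - 1484 = \frac{2096152403}{10858050} - 1484 = - \frac{14017193797}{10858050}$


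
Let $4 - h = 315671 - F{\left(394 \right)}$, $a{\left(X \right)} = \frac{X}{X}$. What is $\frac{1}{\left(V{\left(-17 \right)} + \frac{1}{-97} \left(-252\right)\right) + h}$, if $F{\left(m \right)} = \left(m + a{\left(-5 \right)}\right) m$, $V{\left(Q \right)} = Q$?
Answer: $- \frac{97}{15524986} \approx -6.248 \cdot 10^{-6}$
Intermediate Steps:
$a{\left(X \right)} = 1$
$F{\left(m \right)} = m \left(1 + m\right)$ ($F{\left(m \right)} = \left(m + 1\right) m = \left(1 + m\right) m = m \left(1 + m\right)$)
$h = -160037$ ($h = 4 - \left(315671 - 394 \left(1 + 394\right)\right) = 4 - \left(315671 - 394 \cdot 395\right) = 4 - \left(315671 - 155630\right) = 4 - 160041 = -160037$)
$\frac{1}{\left(V{\left(-17 \right)} + \frac{1}{-97} \left(-252\right)\right) + h} = \frac{1}{\left(-17 + \frac{1}{-97} \left(-252\right)\right) - 160037} = \frac{1}{\left(-17 - - \frac{252}{97}\right) - 160037} = \frac{1}{\left(-17 + \frac{252}{97}\right) - 160037} = \frac{1}{- \frac{1397}{97} - 160037} = \frac{1}{- \frac{15524986}{97}} = - \frac{97}{15524986}$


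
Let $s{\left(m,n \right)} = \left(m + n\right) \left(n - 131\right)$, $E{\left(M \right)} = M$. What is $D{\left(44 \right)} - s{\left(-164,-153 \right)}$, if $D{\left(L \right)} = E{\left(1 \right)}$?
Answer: $-90027$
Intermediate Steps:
$s{\left(m,n \right)} = \left(-131 + n\right) \left(m + n\right)$ ($s{\left(m,n \right)} = \left(m + n\right) \left(-131 + n\right) = \left(-131 + n\right) \left(m + n\right)$)
$D{\left(L \right)} = 1$
$D{\left(44 \right)} - s{\left(-164,-153 \right)} = 1 - \left(\left(-153\right)^{2} - -21484 - -20043 - -25092\right) = 1 - \left(23409 + 21484 + 20043 + 25092\right) = 1 - 90028 = -90027$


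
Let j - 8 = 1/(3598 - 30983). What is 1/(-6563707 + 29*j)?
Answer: -27385/179740762904 ≈ -1.5236e-7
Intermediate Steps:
j = 219079/27385 (j = 8 + 1/(3598 - 30983) = 8 + 1/(-27385) = 8 - 1/27385 = 219079/27385 ≈ 8.0000)
1/(-6563707 + 29*j) = 1/(-6563707 + 29*(219079/27385)) = 1/(-6563707 + 6353291/27385) = 1/(-179740762904/27385) = -27385/179740762904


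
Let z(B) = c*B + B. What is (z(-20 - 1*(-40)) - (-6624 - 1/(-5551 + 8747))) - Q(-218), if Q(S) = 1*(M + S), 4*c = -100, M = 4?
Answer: 20320169/3196 ≈ 6358.0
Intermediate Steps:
c = -25 (c = (¼)*(-100) = -25)
Q(S) = 4 + S (Q(S) = 1*(4 + S) = 4 + S)
z(B) = -24*B (z(B) = -25*B + B = -24*B)
(z(-20 - 1*(-40)) - (-6624 - 1/(-5551 + 8747))) - Q(-218) = (-24*(-20 - 1*(-40)) - (-6624 - 1/(-5551 + 8747))) - (4 - 218) = (-24*(-20 + 40) - (-6624 - 1/3196)) - 1*(-214) = (-24*20 - (-6624 - 1*1/3196)) + 214 = (-480 - (-6624 - 1/3196)) + 214 = (-480 - 1*(-21170305/3196)) + 214 = (-480 + 21170305/3196) + 214 = 19636225/3196 + 214 = 20320169/3196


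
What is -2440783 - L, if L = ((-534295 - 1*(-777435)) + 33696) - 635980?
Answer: -2081639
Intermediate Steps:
L = -359144 (L = ((-534295 + 777435) + 33696) - 635980 = (243140 + 33696) - 635980 = 276836 - 635980 = -359144)
-2440783 - L = -2440783 - 1*(-359144) = -2440783 + 359144 = -2081639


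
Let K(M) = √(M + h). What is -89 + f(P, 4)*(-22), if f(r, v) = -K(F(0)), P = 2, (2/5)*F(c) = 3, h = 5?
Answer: -89 + 55*√2 ≈ -11.218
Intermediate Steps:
F(c) = 15/2 (F(c) = (5/2)*3 = 15/2)
K(M) = √(5 + M) (K(M) = √(M + 5) = √(5 + M))
f(r, v) = -5*√2/2 (f(r, v) = -√(5 + 15/2) = -√(25/2) = -5*√2/2)
-89 + f(P, 4)*(-22) = -89 - 5*√2/2*(-22) = -89 + 55*√2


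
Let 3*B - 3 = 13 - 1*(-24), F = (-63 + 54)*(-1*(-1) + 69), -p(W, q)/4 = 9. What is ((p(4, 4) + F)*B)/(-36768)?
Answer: 185/766 ≈ 0.24151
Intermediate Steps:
p(W, q) = -36 (p(W, q) = -4*9 = -36)
F = -630 (F = -9*(1 + 69) = -9*70 = -630)
B = 40/3 (B = 1 + (13 - 1*(-24))/3 = 1 + (13 + 24)/3 = 1 + (1/3)*37 = 1 + 37/3 = 40/3 ≈ 13.333)
((p(4, 4) + F)*B)/(-36768) = ((-36 - 630)*(40/3))/(-36768) = -666*40/3*(-1/36768) = -8880*(-1/36768) = 185/766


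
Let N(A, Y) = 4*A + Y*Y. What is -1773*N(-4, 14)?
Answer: -319140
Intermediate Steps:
N(A, Y) = Y**2 + 4*A (N(A, Y) = 4*A + Y**2 = Y**2 + 4*A)
-1773*N(-4, 14) = -1773*(14**2 + 4*(-4)) = -1773*(196 - 16) = -1773*180 = -319140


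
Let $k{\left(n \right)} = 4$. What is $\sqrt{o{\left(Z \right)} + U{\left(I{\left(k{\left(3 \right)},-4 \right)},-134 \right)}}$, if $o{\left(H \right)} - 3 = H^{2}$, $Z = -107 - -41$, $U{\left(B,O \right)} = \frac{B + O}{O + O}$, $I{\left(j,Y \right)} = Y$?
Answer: $\frac{5 \sqrt{3131178}}{134} \approx 66.027$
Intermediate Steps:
$U{\left(B,O \right)} = \frac{B + O}{2 O}$
$Z = -66$ ($Z = -107 + 41 = -66$)
$o{\left(H \right)} = 3 + H^{2}$
$\sqrt{o{\left(Z \right)} + U{\left(I{\left(k{\left(3 \right)},-4 \right)},-134 \right)}} = \sqrt{\left(3 + \left(-66\right)^{2}\right) + \frac{-4 - 134}{2 \left(-134\right)}} = \sqrt{\left(3 + 4356\right) + \frac{1}{2} \left(- \frac{1}{134}\right) \left(-138\right)} = \sqrt{4359 + \frac{69}{134}} = \sqrt{\frac{584175}{134}} = \frac{5 \sqrt{3131178}}{134}$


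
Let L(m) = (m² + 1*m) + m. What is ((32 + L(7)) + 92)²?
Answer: 34969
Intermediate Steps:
L(m) = m² + 2*m (L(m) = (m² + m) + m = (m + m²) + m = m² + 2*m)
((32 + L(7)) + 92)² = ((32 + 7*(2 + 7)) + 92)² = ((32 + 7*9) + 92)² = ((32 + 63) + 92)² = (95 + 92)² = 187² = 34969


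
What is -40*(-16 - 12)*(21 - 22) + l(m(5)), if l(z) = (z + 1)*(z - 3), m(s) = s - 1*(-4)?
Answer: -1060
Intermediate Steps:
m(s) = 4 + s (m(s) = s + 4 = 4 + s)
l(z) = (1 + z)*(-3 + z)
-40*(-16 - 12)*(21 - 22) + l(m(5)) = -40*(-16 - 12)*(21 - 22) + (-3 + (4 + 5)² - 2*(4 + 5)) = -(-1120)*(-1) + (-3 + 9² - 2*9) = -40*28 + (-3 + 81 - 18) = -1120 + 60 = -1060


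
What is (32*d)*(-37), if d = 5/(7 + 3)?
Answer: -592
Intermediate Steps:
d = ½ (d = 5/10 = 5*(⅒) = ½ ≈ 0.50000)
(32*d)*(-37) = (32*(½))*(-37) = 16*(-37) = -592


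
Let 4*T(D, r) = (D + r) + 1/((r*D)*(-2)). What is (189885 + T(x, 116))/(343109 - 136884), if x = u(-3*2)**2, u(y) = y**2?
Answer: 228796959743/248024332800 ≈ 0.92248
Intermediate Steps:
x = 1296 (x = ((-3*2)**2)**2 = ((-6)**2)**2 = 36**2 = 1296)
T(D, r) = D/4 + r/4 - 1/(8*D*r) (T(D, r) = ((D + r) + 1/((r*D)*(-2)))/4 = ((D + r) + 1/((D*r)*(-2)))/4 = ((D + r) + 1/(-2*D*r))/4 = ((D + r) - 1/(2*D*r))/4 = (D + r - 1/(2*D*r))/4 = D/4 + r/4 - 1/(8*D*r))
(189885 + T(x, 116))/(343109 - 136884) = (189885 + ((1/4)*1296 + (1/4)*116 - 1/8/(1296*116)))/(343109 - 136884) = (189885 + (324 + 29 - 1/8*1/1296*1/116))/206225 = (189885 + (324 + 29 - 1/1202688))*(1/206225) = (189885 + 424548863/1202688)*(1/206225) = (228796959743/1202688)*(1/206225) = 228796959743/248024332800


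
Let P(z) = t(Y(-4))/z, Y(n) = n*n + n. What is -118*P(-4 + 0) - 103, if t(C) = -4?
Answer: -221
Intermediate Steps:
Y(n) = n + n**2 (Y(n) = n**2 + n = n + n**2)
P(z) = -4/z
-118*P(-4 + 0) - 103 = -(-472)/(-4 + 0) - 103 = -(-472)/(-4) - 103 = -(-472)*(-1)/4 - 103 = -118*1 - 103 = -118 - 103 = -221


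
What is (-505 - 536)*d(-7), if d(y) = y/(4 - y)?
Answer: 7287/11 ≈ 662.45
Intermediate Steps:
(-505 - 536)*d(-7) = (-505 - 536)*(-1*(-7)/(-4 - 7)) = -(-1041)*(-7)/(-11) = -(-1041)*(-7)*(-1)/11 = -1041*(-7/11) = 7287/11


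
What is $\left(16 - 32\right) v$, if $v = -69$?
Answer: $1104$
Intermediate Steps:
$\left(16 - 32\right) v = \left(16 - 32\right) \left(-69\right) = \left(-16\right) \left(-69\right) = 1104$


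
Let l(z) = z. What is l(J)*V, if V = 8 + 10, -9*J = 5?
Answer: -10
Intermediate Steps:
J = -5/9 (J = -⅑*5 = -5/9 ≈ -0.55556)
V = 18
l(J)*V = -5/9*18 = -10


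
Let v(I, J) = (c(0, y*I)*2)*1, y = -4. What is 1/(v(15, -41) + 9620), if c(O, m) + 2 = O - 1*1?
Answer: 1/9614 ≈ 0.00010401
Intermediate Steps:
c(O, m) = -3 + O (c(O, m) = -2 + (O - 1*1) = -2 + (O - 1) = -2 + (-1 + O) = -3 + O)
v(I, J) = -6 (v(I, J) = ((-3 + 0)*2)*1 = -3*2*1 = -6*1 = -6)
1/(v(15, -41) + 9620) = 1/(-6 + 9620) = 1/9614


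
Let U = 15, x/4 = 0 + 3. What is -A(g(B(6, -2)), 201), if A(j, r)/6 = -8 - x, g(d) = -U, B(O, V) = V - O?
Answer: 120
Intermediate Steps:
x = 12 (x = 4*(0 + 3) = 4*3 = 12)
g(d) = -15 (g(d) = -1*15 = -15)
A(j, r) = -120 (A(j, r) = 6*(-8 - 1*12) = 6*(-8 - 12) = 6*(-20) = -120)
-A(g(B(6, -2)), 201) = -1*(-120) = 120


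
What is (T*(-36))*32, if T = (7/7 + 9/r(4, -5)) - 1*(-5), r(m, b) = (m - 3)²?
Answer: -17280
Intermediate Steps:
r(m, b) = (-3 + m)²
T = 15 (T = (7/7 + 9/((-3 + 4)²)) - 1*(-5) = (7*(⅐) + 9/(1²)) + 5 = (1 + 9/1) + 5 = (1 + 9*1) + 5 = (1 + 9) + 5 = 10 + 5 = 15)
(T*(-36))*32 = (15*(-36))*32 = -540*32 = -17280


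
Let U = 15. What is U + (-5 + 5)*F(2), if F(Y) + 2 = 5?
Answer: 15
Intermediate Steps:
F(Y) = 3 (F(Y) = -2 + 5 = 3)
U + (-5 + 5)*F(2) = 15 + (-5 + 5)*3 = 15 + 0*3 = 15 + 0 = 15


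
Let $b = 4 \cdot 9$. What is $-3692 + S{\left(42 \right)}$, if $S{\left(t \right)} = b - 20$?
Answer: $-3676$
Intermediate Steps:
$b = 36$
$S{\left(t \right)} = 16$ ($S{\left(t \right)} = 36 - 20 = 16$)
$-3692 + S{\left(42 \right)} = -3692 + 16 = -3676$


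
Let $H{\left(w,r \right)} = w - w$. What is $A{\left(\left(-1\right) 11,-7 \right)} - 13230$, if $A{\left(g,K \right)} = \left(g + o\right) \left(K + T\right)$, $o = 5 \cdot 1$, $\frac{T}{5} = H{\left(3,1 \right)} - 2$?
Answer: $-13128$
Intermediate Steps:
$H{\left(w,r \right)} = 0$
$T = -10$ ($T = 5 \left(0 - 2\right) = 5 \left(-2\right) = -10$)
$o = 5$
$A{\left(g,K \right)} = \left(-10 + K\right) \left(5 + g\right)$ ($A{\left(g,K \right)} = \left(g + 5\right) \left(K - 10\right) = \left(5 + g\right) \left(-10 + K\right) = \left(-10 + K\right) \left(5 + g\right)$)
$A{\left(\left(-1\right) 11,-7 \right)} - 13230 = \left(-50 - 10 \left(\left(-1\right) 11\right) + 5 \left(-7\right) - 7 \left(\left(-1\right) 11\right)\right) - 13230 = \left(-50 - -110 - 35 - -77\right) - 13230 = \left(-50 + 110 - 35 + 77\right) - 13230 = 102 - 13230 = -13128$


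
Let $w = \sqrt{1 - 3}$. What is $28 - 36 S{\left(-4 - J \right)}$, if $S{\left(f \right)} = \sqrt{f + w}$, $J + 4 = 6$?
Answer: $28 - 36 \sqrt{-6 + i \sqrt{2}} \approx 17.678 - 88.784 i$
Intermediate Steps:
$J = 2$ ($J = -4 + 6 = 2$)
$w = i \sqrt{2}$ ($w = \sqrt{-2} = i \sqrt{2} \approx 1.4142 i$)
$S{\left(f \right)} = \sqrt{f + i \sqrt{2}}$
$28 - 36 S{\left(-4 - J \right)} = 28 - 36 \sqrt{\left(-4 - 2\right) + i \sqrt{2}} = 28 - 36 \sqrt{-6 + i \sqrt{2}}$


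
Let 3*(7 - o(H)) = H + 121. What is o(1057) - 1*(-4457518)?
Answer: 13371397/3 ≈ 4.4571e+6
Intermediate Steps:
o(H) = -100/3 - H/3 (o(H) = 7 - (H + 121)/3 = 7 - (121 + H)/3 = 7 + (-121/3 - H/3) = -100/3 - H/3)
o(1057) - 1*(-4457518) = (-100/3 - ⅓*1057) - 1*(-4457518) = (-100/3 - 1057/3) + 4457518 = -1157/3 + 4457518 = 13371397/3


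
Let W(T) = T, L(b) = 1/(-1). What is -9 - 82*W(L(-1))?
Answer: 73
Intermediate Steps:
L(b) = -1
-9 - 82*W(L(-1)) = -9 - 82*(-1) = -9 + 82 = 73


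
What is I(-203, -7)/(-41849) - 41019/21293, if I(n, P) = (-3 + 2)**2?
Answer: -1716625424/891090757 ≈ -1.9264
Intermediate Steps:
I(n, P) = 1 (I(n, P) = (-1)**2 = 1)
I(-203, -7)/(-41849) - 41019/21293 = 1/(-41849) - 41019/21293 = 1*(-1/41849) - 41019*1/21293 = -1/41849 - 41019/21293 = -1716625424/891090757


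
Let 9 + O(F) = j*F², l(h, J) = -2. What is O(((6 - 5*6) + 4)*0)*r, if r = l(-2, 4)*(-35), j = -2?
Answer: -630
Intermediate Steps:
O(F) = -9 - 2*F²
r = 70 (r = -2*(-35) = 70)
O(((6 - 5*6) + 4)*0)*r = (-9 - 2*(((6 - 5*6) + 4)*0)²)*70 = (-9 - 2*(((6 - 30) + 4)*0)²)*70 = (-9 - 2*((-24 + 4)*0)²)*70 = (-9 - 2*(-20*0)²)*70 = (-9 - 2*0²)*70 = (-9 - 2*0)*70 = (-9 + 0)*70 = -9*70 = -630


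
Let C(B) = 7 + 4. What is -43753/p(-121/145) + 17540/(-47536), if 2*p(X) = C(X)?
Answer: -1039969539/130724 ≈ -7955.5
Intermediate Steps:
C(B) = 11
p(X) = 11/2 (p(X) = (½)*11 = 11/2)
-43753/p(-121/145) + 17540/(-47536) = -43753/11/2 + 17540/(-47536) = -43753*2/11 + 17540*(-1/47536) = -87506/11 - 4385/11884 = -1039969539/130724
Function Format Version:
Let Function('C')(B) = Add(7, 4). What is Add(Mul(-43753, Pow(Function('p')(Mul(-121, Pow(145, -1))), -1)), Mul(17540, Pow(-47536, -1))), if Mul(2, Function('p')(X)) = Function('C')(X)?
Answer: Rational(-1039969539, 130724) ≈ -7955.5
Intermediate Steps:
Function('C')(B) = 11
Function('p')(X) = Rational(11, 2) (Function('p')(X) = Mul(Rational(1, 2), 11) = Rational(11, 2))
Add(Mul(-43753, Pow(Function('p')(Mul(-121, Pow(145, -1))), -1)), Mul(17540, Pow(-47536, -1))) = Add(Mul(-43753, Pow(Rational(11, 2), -1)), Mul(17540, Pow(-47536, -1))) = Add(Mul(-43753, Rational(2, 11)), Mul(17540, Rational(-1, 47536))) = Add(Rational(-87506, 11), Rational(-4385, 11884)) = Rational(-1039969539, 130724)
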